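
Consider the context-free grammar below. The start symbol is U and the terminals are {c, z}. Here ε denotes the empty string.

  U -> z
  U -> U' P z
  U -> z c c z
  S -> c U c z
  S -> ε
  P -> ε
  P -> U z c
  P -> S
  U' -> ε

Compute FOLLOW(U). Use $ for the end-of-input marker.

FIRST(S) = {ε, c}
FIRST(U') = {ε}
FIRST(U) = {c, z}  (via U' P z)
FIRST(P) = {ε, c, z}  (via U z c, S)
FOLLOW(U) includes $ since U is the start symbol.
FOLLOW(U): in S->c U c z, U is followed by c z with FIRST {c}; in P->U z c, U is followed by z c with FIRST {z}. Thus FOLLOW(U) = {$, c, z}.
FOLLOW(P): in U->U' P z, P is followed by z with FIRST {z}. Thus FOLLOW(P) = {z}.
FOLLOW(S): in P->S, the suffix after S is empty, so FOLLOW(S) ⊇ FOLLOW(P) = {z}. Thus FOLLOW(S) = {z}.
FOLLOW(U'): in U->U' P z, U' is followed by P z with FIRST {c, z}. Thus FOLLOW(U') = {c, z}.

{$, c, z}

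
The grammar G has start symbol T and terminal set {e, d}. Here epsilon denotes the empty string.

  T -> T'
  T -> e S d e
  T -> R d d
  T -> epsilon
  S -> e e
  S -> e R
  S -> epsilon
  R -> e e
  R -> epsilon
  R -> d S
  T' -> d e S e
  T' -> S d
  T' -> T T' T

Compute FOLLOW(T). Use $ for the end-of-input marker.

FIRST(S) = {epsilon, e}
FIRST(R) = {epsilon, d, e}
FIRST(T) = {epsilon, d, e}  (via T', R d d)
FIRST(T') = {d, e}  (via S d, T T' T)
FOLLOW(T) includes $ since T is the start symbol.
FOLLOW(T): in T'->T T' T (occurrence 1), T is followed by T' T with FIRST {d, e}; in T'->T T' T (occurrence 2), the suffix after T is empty, so FOLLOW(T) ⊇ FOLLOW(T') = {$, d, e}. Thus FOLLOW(T) = {$, d, e}.
FOLLOW(T'): in T->T', the suffix after T' is empty, so FOLLOW(T') ⊇ FOLLOW(T) = {$, d, e}; in T'->T T' T, T' is followed by T with FIRST {epsilon, d, e}; in T'->T T' T, the suffix after T' is nullable (adds nothing new). Thus FOLLOW(T') = {$, d, e}.
FOLLOW(S): in T->e S d e, S is followed by d e with FIRST {d}; in R->d S, the suffix after S is empty, so FOLLOW(S) ⊇ FOLLOW(R) = {d, e}; in T'->d e S e, S is followed by e with FIRST {e}; in T'->S d, S is followed by d with FIRST {d}. Thus FOLLOW(S) = {d, e}.
FOLLOW(R): in T->R d d, R is followed by d d with FIRST {d}; in S->e R, the suffix after R is empty, so FOLLOW(R) ⊇ FOLLOW(S) = {d, e}. Thus FOLLOW(R) = {d, e}.

{$, d, e}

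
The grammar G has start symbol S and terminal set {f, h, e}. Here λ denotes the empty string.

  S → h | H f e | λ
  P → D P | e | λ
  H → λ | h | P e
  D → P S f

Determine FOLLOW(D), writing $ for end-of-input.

{e, f, h}

FIRST(S): from S→h we get {h}; from S→H f e we get {e, f, h}; from S→λ we get {λ}. So FIRST(S) = {λ, e, f, h}.
FIRST(P): from P→D P we get {e, f, h}; from P→e we get {e}; from P→λ we get {λ}. So FIRST(P) = {λ, e, f, h}.
FIRST(H): from H→λ we get {λ}; from H→h we get {h}; from H→P e we get {e, f, h}. So FIRST(H) = {λ, e, f, h}.
FIRST(D): from D→P S f we get {e, f, h}. So FIRST(D) = {e, f, h}.
FOLLOW(S) includes $ since S is the start symbol.
FOLLOW(S): in D→P S f, S is followed by f with FIRST {f}. Thus FOLLOW(S) = {$, f}.
FOLLOW(P): in P→D P, the suffix after P is empty (adds nothing new); in H→P e, P is followed by e with FIRST {e}; in D→P S f, P is followed by S f with FIRST {e, f, h}. Thus FOLLOW(P) = {e, f, h}.
FOLLOW(H): in S→H f e, H is followed by f e with FIRST {f}. Thus FOLLOW(H) = {f}.
FOLLOW(D): in P→D P, D is followed by P with FIRST {λ, e, f, h}; in P→D P, the suffix after D is nullable, so FOLLOW(D) ⊇ FOLLOW(P) = {e, f, h}. Thus FOLLOW(D) = {e, f, h}.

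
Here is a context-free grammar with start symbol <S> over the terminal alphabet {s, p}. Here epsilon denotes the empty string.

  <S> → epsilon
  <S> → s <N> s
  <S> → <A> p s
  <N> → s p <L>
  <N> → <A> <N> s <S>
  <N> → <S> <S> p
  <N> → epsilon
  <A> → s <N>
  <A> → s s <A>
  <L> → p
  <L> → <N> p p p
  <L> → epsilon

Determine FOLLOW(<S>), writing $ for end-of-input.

FIRST(<A>) = {s}
FIRST(<S>) = {epsilon, s}  (via <A> p s)
FIRST(<N>) = {epsilon, p, s}  (via <A> <N> s <S>, <S> <S> p)
FIRST(<L>) = {epsilon, p, s}  (via <N> p p p)
FOLLOW(<S>) includes $ since <S> is the start symbol.
FOLLOW(<A>): in <S>→<A> p s, <A> is followed by p s with FIRST {p}; in <N>→<A> <N> s <S>, <A> is followed by <N> s <S> with FIRST {p, s}; in <A>→s s <A>, the suffix after <A> is empty (adds nothing new). Thus FOLLOW(<A>) = {p, s}.
FOLLOW(<N>): in <S>→s <N> s, <N> is followed by s with FIRST {s}; in <N>→<A> <N> s <S>, <N> is followed by s <S> with FIRST {s}; in <A>→s <N>, the suffix after <N> is empty, so FOLLOW(<N>) ⊇ FOLLOW(<A>) = {p, s}; in <L>→<N> p p p, <N> is followed by p p p with FIRST {p}. Thus FOLLOW(<N>) = {p, s}.
FOLLOW(<S>): in <N>→<A> <N> s <S>, the suffix after <S> is empty, so FOLLOW(<S>) ⊇ FOLLOW(<N>) = {p, s}; in <N>→<S> <S> p (occurrence 1), <S> is followed by <S> p with FIRST {p, s}; in <N>→<S> <S> p (occurrence 2), <S> is followed by p with FIRST {p}. Thus FOLLOW(<S>) = {$, p, s}.
FOLLOW(<L>): in <N>→s p <L>, the suffix after <L> is empty, so FOLLOW(<L>) ⊇ FOLLOW(<N>) = {p, s}. Thus FOLLOW(<L>) = {p, s}.

{$, p, s}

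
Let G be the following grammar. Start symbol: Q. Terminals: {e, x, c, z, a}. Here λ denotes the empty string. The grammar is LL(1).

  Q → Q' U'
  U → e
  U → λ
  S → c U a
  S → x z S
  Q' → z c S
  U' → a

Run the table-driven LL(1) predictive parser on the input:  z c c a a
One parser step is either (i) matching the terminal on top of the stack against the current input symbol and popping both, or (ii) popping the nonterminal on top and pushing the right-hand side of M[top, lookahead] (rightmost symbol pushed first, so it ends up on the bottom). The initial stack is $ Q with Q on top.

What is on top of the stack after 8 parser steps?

U'

step 1: stack=$ Q  input=z c c a a $  — expand Q → Q' U'
step 2: stack=$ U' Q'  input=z c c a a $  — expand Q' → z c S
step 3: stack=$ U' S c z  input=z c c a a $  — match z
step 4: stack=$ U' S c  input=c c a a $  — match c
step 5: stack=$ U' S  input=c a a $  — expand S → c U a
step 6: stack=$ U' a U c  input=c a a $  — match c
step 7: stack=$ U' a U  input=a a $  — expand U → λ
step 8: stack=$ U' a  input=a a $  — match a
Stack after step 8: $ U' (top = U').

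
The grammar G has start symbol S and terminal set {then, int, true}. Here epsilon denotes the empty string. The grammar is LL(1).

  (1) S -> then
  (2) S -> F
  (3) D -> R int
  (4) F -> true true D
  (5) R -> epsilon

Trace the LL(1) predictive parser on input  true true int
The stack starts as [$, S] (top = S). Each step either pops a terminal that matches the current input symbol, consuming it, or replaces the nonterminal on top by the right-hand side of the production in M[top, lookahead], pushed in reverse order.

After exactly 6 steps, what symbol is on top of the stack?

     Stack          Input            Action
  1  $ S            true true int $  expand S -> F
  2  $ F            true true int $  expand F -> true true D
  3  $ D true true  true true int $  match true
  4  $ D true       true int $       match true
  5  $ D            int $            expand D -> R int
  6  $ int R        int $            expand R -> epsilon
Stack after step 6: $ int (top = int).

int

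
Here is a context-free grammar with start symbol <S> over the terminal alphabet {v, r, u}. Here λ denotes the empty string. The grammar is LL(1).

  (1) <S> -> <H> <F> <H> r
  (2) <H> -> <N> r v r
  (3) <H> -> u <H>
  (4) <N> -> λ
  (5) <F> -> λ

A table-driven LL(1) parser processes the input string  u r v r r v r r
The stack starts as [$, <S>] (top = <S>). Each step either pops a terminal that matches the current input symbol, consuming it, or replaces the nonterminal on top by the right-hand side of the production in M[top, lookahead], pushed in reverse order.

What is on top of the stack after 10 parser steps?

step 1: stack=$ <S>  input=u r v r r v r r $  — expand <S> -> <H> <F> <H> r
step 2: stack=$ r <H> <F> <H>  input=u r v r r v r r $  — expand <H> -> u <H>
step 3: stack=$ r <H> <F> <H> u  input=u r v r r v r r $  — match u
step 4: stack=$ r <H> <F> <H>  input=r v r r v r r $  — expand <H> -> <N> r v r
step 5: stack=$ r <H> <F> r v r <N>  input=r v r r v r r $  — expand <N> -> λ
step 6: stack=$ r <H> <F> r v r  input=r v r r v r r $  — match r
step 7: stack=$ r <H> <F> r v  input=v r r v r r $  — match v
step 8: stack=$ r <H> <F> r  input=r r v r r $  — match r
step 9: stack=$ r <H> <F>  input=r v r r $  — expand <F> -> λ
step 10: stack=$ r <H>  input=r v r r $  — expand <H> -> <N> r v r
Stack after step 10: $ r r v r <N> (top = <N>).

<N>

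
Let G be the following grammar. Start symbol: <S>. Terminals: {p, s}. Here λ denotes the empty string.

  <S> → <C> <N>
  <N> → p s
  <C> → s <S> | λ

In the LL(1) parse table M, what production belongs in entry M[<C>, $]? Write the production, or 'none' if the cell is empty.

none

FIRST(<N>): from <N>→p s we get {p}. So FIRST(<N>) = {p}.
FIRST(<C>): from <C>→s <S> we get {s}; from <C>→λ we get {λ}. So FIRST(<C>) = {λ, s}.
FIRST(<S>): from <S>→<C> <N> we get {p, s}. So FIRST(<S>) = {p, s}.
FOLLOW(<S>) includes $ since <S> is the start symbol.
FOLLOW(<C>): in <S>→<C> <N>, <C> is followed by <N> with FIRST {p}. Thus FOLLOW(<C>) = {p}.
For <C> → s <S>: FIRST(s <S>) = {s}, so it goes in M[<C>, t] for t ∈ {s}.
For <C> → λ: FIRST(λ) = {λ}, so it goes in M[<C>, t] for t ∈ {}; since λ ∈ FIRST, also for every t ∈ FOLLOW(<C>) = {p}.
None of these place a production in M[<C>, $].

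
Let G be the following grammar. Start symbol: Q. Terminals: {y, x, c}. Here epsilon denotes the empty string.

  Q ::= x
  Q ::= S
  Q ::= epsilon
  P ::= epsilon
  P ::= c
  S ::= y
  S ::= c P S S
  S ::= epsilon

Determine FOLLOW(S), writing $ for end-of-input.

FIRST(P) = {epsilon, c}
FIRST(S) = {epsilon, c, y}
FIRST(Q) = {epsilon, c, x, y}  (via S)
FOLLOW(Q) includes $ since Q is the start symbol.
FOLLOW(Q): Q appears on no right-hand side. Thus FOLLOW(Q) = {$}.
FOLLOW(S): in Q::=S, the suffix after S is empty, so FOLLOW(S) ⊇ FOLLOW(Q) = {$}; in S::=c P S S (occurrence 1), S is followed by S with FIRST {epsilon, c, y}; in S::=c P S S (occurrence 1), the suffix after S is nullable (adds nothing new); in S::=c P S S (occurrence 2), the suffix after S is empty (adds nothing new). Thus FOLLOW(S) = {$, c, y}.
FOLLOW(P): in S::=c P S S, P is followed by S S with FIRST {epsilon, c, y}; in S::=c P S S, the suffix after P is nullable, so FOLLOW(P) ⊇ FOLLOW(S) = {$, c, y}. Thus FOLLOW(P) = {$, c, y}.

{$, c, y}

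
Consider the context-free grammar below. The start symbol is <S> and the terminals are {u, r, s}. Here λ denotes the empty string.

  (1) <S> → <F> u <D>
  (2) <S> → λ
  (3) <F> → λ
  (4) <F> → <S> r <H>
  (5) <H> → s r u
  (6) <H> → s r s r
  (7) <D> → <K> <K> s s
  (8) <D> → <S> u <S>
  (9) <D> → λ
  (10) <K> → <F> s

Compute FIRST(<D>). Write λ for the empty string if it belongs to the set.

FIRST(<H>) = {s}
FIRST(<S>) = {λ, r, u}  (via <F> u <D>)
FIRST(<F>) = {λ, r, u}  (via <S> r <H>)
FIRST(<K>) = {r, s, u}  (via <F> s)
FIRST(<D>) = {λ, r, s, u}  (via <K> <K> s s, <S> u <S>)

{λ, r, s, u}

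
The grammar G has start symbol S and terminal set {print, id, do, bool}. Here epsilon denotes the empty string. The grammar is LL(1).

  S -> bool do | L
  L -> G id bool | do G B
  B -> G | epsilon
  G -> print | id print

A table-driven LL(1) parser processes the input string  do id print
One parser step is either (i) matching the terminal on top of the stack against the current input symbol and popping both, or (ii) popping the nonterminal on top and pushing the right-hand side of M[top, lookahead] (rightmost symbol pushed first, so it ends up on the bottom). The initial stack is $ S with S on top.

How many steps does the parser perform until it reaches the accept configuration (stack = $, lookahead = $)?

7

step 1: stack=$ S  input=do id print $  — expand S -> L
step 2: stack=$ L  input=do id print $  — expand L -> do G B
step 3: stack=$ B G do  input=do id print $  — match do
step 4: stack=$ B G  input=id print $  — expand G -> id print
step 5: stack=$ B print id  input=id print $  — match id
step 6: stack=$ B print  input=print $  — match print
step 7: stack=$ B  input=$  — expand B -> epsilon
Accept reached after 7 steps.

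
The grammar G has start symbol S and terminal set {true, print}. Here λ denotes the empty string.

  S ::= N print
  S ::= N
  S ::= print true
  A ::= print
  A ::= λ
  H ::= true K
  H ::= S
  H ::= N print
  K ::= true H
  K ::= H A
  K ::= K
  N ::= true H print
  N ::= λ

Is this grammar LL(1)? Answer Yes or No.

No

FIRST(S) = {λ, print, true}
FIRST(A) = {λ, print}
FIRST(H) = {λ, print, true}
FIRST(K) = {λ, print, true}
FIRST(N) = {λ, true}
FOLLOW(S) = {$, print}
FOLLOW(A) = {print}
FOLLOW(H) = {print}
FOLLOW(K) = {print}
FOLLOW(N) = {$, print}
Cell M[A, print] receives both A ::= print and A ::= λ — the grammar is not LL(1).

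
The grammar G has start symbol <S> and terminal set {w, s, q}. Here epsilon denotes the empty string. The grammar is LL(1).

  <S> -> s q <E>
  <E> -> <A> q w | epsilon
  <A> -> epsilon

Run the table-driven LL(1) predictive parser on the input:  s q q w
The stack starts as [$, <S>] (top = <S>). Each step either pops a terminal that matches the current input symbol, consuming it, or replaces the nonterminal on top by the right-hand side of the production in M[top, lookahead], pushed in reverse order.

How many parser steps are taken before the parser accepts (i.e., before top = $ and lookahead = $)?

7

step 1: stack=$ <S>  input=s q q w $  — expand <S> -> s q <E>
step 2: stack=$ <E> q s  input=s q q w $  — match s
step 3: stack=$ <E> q  input=q q w $  — match q
step 4: stack=$ <E>  input=q w $  — expand <E> -> <A> q w
step 5: stack=$ w q <A>  input=q w $  — expand <A> -> epsilon
step 6: stack=$ w q  input=q w $  — match q
step 7: stack=$ w  input=w $  — match w
Accept reached after 7 steps.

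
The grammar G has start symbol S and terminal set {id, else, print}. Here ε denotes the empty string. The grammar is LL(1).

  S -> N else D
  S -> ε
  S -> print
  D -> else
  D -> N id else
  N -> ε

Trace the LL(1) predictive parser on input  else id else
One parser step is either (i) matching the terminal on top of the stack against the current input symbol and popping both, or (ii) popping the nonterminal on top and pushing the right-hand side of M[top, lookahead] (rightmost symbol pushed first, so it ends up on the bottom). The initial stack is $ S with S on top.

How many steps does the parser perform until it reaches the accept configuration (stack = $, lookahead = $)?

7

step 1: stack=$ S  input=else id else $  — expand S -> N else D
step 2: stack=$ D else N  input=else id else $  — expand N -> ε
step 3: stack=$ D else  input=else id else $  — match else
step 4: stack=$ D  input=id else $  — expand D -> N id else
step 5: stack=$ else id N  input=id else $  — expand N -> ε
step 6: stack=$ else id  input=id else $  — match id
step 7: stack=$ else  input=else $  — match else
Accept reached after 7 steps.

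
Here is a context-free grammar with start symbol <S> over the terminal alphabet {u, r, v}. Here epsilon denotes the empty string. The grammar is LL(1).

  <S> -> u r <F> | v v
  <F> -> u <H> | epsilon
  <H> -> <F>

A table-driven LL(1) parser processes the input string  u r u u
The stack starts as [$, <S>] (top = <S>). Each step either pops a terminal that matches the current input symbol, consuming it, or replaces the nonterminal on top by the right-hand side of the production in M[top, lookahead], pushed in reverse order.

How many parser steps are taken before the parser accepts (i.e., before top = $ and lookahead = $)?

10

      Stack      Input      Action
   1  $ <S>      u r u u $  expand <S> -> u r <F>
   2  $ <F> r u  u r u u $  match u
   3  $ <F> r    r u u $    match r
   4  $ <F>      u u $      expand <F> -> u <H>
   5  $ <H> u    u u $      match u
   6  $ <H>      u $        expand <H> -> <F>
   7  $ <F>      u $        expand <F> -> u <H>
   8  $ <H> u    u $        match u
   9  $ <H>      $          expand <H> -> <F>
  10  $ <F>      $          expand <F> -> epsilon
Accept reached after 10 steps.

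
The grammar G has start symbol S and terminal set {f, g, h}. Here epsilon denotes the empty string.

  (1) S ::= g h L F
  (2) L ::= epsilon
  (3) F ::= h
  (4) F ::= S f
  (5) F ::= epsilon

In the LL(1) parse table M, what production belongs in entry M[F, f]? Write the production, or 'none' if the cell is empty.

F ::= epsilon

FIRST(S): from S::=g h L F we get {g}. So FIRST(S) = {g}.
FIRST(L): from L::=epsilon we get {epsilon}. So FIRST(L) = {epsilon}.
FIRST(F): from F::=h we get {h}; from F::=S f we get {g}; from F::=epsilon we get {epsilon}. So FIRST(F) = {epsilon, g, h}.
FOLLOW(S) includes $ since S is the start symbol.
FOLLOW(S): in F::=S f, S is followed by f with FIRST {f}. Thus FOLLOW(S) = {$, f}.
FOLLOW(F): in S::=g h L F, the suffix after F is empty, so FOLLOW(F) ⊇ FOLLOW(S) = {$, f}. Thus FOLLOW(F) = {$, f}.
For F ::= h: FIRST(h) = {h}, so it goes in M[F, t] for t ∈ {h}.
For F ::= S f: FIRST(S f) = {g}, so it goes in M[F, t] for t ∈ {g}.
For F ::= epsilon: FIRST(epsilon) = {epsilon}, so it goes in M[F, t] for t ∈ {}; since epsilon ∈ FIRST, also for every t ∈ FOLLOW(F) = {$, f}.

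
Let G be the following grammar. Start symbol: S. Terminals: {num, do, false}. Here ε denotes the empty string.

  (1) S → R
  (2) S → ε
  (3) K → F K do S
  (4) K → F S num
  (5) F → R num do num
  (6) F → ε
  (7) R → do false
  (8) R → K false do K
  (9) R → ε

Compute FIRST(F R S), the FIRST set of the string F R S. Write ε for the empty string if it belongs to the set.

{ε, do, num}

FIRST(S) = {ε, do, num}  (via R)
FIRST(K) = {do, num}  (via F K do S, F S num)
FIRST(R) = {ε, do, num}  (via K false do K)
FIRST(F) = {ε, do, num}  (via R num do num)
FIRST(F R S): take FIRST of each symbol in turn, carrying on past any symbol whose FIRST contains ε; result {ε, do, num}.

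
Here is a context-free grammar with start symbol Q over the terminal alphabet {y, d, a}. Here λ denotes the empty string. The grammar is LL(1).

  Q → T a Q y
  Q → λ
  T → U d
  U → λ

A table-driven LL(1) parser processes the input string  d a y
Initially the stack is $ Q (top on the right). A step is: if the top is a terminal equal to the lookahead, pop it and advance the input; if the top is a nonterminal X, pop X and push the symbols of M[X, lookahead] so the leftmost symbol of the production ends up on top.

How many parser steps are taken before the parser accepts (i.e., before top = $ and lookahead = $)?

7

     Stack        Input    Action
  1  $ Q          d a y $  expand Q → T a Q y
  2  $ y Q a T    d a y $  expand T → U d
  3  $ y Q a d U  d a y $  expand U → λ
  4  $ y Q a d    d a y $  match d
  5  $ y Q a      a y $    match a
  6  $ y Q        y $      expand Q → λ
  7  $ y          y $      match y
Accept reached after 7 steps.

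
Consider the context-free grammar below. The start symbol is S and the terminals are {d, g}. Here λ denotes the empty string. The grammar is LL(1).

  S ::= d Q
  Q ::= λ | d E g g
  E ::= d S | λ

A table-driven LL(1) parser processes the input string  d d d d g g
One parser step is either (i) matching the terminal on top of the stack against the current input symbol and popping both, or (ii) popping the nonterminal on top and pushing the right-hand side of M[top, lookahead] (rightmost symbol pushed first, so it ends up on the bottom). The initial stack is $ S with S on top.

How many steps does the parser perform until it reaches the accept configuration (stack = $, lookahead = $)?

11

      Stack      Input          Action
   1  $ S        d d d d g g $  expand S ::= d Q
   2  $ Q d      d d d d g g $  match d
   3  $ Q        d d d g g $    expand Q ::= d E g g
   4  $ g g E d  d d d g g $    match d
   5  $ g g E    d d g g $      expand E ::= d S
   6  $ g g S d  d d g g $      match d
   7  $ g g S    d g g $        expand S ::= d Q
   8  $ g g Q d  d g g $        match d
   9  $ g g Q    g g $          expand Q ::= λ
  10  $ g g      g g $          match g
  11  $ g        g $            match g
Accept reached after 11 steps.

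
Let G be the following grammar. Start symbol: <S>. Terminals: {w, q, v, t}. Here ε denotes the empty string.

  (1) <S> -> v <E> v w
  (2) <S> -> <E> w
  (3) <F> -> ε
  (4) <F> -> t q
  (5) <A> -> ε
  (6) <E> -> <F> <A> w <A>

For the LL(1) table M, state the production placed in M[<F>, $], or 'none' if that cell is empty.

FIRST(<F>) = {ε, t}
FIRST(<A>) = {ε}
FIRST(<E>) = {t, w}  (via <F> <A> w <A>)
FIRST(<S>) = {t, v, w}  (via <E> w)
FOLLOW(<S>) includes $ since <S> is the start symbol.
FOLLOW(<F>): in <E>-><F> <A> w <A>, <F> is followed by <A> w <A> with FIRST {w}. Thus FOLLOW(<F>) = {w}.
For <F> -> ε: FIRST(ε) = {ε}, so it goes in M[<F>, t] for t ∈ {}; since ε ∈ FIRST, also for every t ∈ FOLLOW(<F>) = {w}.
For <F> -> t q: FIRST(t q) = {t}, so it goes in M[<F>, t] for t ∈ {t}.
None of these place a production in M[<F>, $].

none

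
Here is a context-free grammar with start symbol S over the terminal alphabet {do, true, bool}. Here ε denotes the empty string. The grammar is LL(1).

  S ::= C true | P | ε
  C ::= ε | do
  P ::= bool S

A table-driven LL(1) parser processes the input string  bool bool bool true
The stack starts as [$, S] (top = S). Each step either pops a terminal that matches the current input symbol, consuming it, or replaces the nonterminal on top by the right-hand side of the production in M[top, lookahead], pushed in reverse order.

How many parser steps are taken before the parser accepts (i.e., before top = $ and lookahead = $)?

12

step 1: stack=$ S  input=bool bool bool true $  — expand S ::= P
step 2: stack=$ P  input=bool bool bool true $  — expand P ::= bool S
step 3: stack=$ S bool  input=bool bool bool true $  — match bool
step 4: stack=$ S  input=bool bool true $  — expand S ::= P
step 5: stack=$ P  input=bool bool true $  — expand P ::= bool S
step 6: stack=$ S bool  input=bool bool true $  — match bool
step 7: stack=$ S  input=bool true $  — expand S ::= P
step 8: stack=$ P  input=bool true $  — expand P ::= bool S
step 9: stack=$ S bool  input=bool true $  — match bool
step 10: stack=$ S  input=true $  — expand S ::= C true
step 11: stack=$ true C  input=true $  — expand C ::= ε
step 12: stack=$ true  input=true $  — match true
Accept reached after 12 steps.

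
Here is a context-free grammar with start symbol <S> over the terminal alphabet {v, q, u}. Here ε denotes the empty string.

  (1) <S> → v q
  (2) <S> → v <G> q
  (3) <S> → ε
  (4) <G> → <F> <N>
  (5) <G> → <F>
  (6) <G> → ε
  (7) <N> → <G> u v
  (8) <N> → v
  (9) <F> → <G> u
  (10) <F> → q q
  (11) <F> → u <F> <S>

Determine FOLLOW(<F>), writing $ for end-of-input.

FIRST(<S>) = {ε, v}
FIRST(<G>) = {ε, q, u}  (via <F> <N>, <F>)
FIRST(<N>) = {q, u, v}  (via <G> u v)
FIRST(<F>) = {q, u}  (via <G> u)
FOLLOW(<S>) includes $ since <S> is the start symbol.
FOLLOW(<G>): in <S>→v <G> q, <G> is followed by q with FIRST {q}; in <N>→<G> u v, <G> is followed by u v with FIRST {u}; in <F>→<G> u, <G> is followed by u with FIRST {u}. Thus FOLLOW(<G>) = {q, u}.
FOLLOW(<N>): in <G>→<F> <N>, the suffix after <N> is empty, so FOLLOW(<N>) ⊇ FOLLOW(<G>) = {q, u}. Thus FOLLOW(<N>) = {q, u}.
FOLLOW(<F>): in <G>→<F> <N>, <F> is followed by <N> with FIRST {q, u, v}; in <G>→<F>, the suffix after <F> is empty, so FOLLOW(<F>) ⊇ FOLLOW(<G>) = {q, u}; in <F>→u <F> <S>, <F> is followed by <S> with FIRST {ε, v}; in <F>→u <F> <S>, the suffix after <F> is nullable (adds nothing new). Thus FOLLOW(<F>) = {q, u, v}.
FOLLOW(<S>): in <F>→u <F> <S>, the suffix after <S> is empty, so FOLLOW(<S>) ⊇ FOLLOW(<F>) = {q, u, v}. Thus FOLLOW(<S>) = {$, q, u, v}.

{q, u, v}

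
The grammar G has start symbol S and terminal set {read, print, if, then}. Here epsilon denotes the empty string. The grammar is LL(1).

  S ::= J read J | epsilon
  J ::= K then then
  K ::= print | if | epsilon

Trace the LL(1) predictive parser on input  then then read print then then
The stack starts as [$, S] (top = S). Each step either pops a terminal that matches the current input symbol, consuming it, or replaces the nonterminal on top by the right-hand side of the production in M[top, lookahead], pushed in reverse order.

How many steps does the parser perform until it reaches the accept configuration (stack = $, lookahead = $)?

      Stack                 Input                             Action
   1  $ S                   then then read print then then $  expand S ::= J read J
   2  $ J read J            then then read print then then $  expand J ::= K then then
   3  $ J read then then K  then then read print then then $  expand K ::= epsilon
   4  $ J read then then    then then read print then then $  match then
   5  $ J read then         then read print then then $       match then
   6  $ J read              read print then then $            match read
   7  $ J                   print then then $                 expand J ::= K then then
   8  $ then then K         print then then $                 expand K ::= print
   9  $ then then print     print then then $                 match print
  10  $ then then           then then $                       match then
  11  $ then                then $                            match then
Accept reached after 11 steps.

11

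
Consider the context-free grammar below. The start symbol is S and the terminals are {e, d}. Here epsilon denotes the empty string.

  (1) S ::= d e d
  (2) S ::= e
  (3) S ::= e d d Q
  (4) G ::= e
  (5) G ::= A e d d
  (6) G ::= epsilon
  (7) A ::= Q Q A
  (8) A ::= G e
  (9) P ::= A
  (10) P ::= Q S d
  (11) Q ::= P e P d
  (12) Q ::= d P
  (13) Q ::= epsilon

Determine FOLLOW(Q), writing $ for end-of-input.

FIRST(S) = {d, e}
FIRST(G) = {epsilon, d, e}  (via A e d d)
FIRST(A) = {d, e}  (via Q Q A, G e)
FIRST(P) = {d, e}  (via A, Q S d)
FIRST(Q) = {epsilon, d, e}  (via P e P d)
FOLLOW(S) includes $ since S is the start symbol.
FOLLOW(S): in P::=Q S d, S is followed by d with FIRST {d}. Thus FOLLOW(S) = {$, d}.
FOLLOW(G): in A::=G e, G is followed by e with FIRST {e}. Thus FOLLOW(G) = {e}.
FOLLOW(Q): in S::=e d d Q, the suffix after Q is empty, so FOLLOW(Q) ⊇ FOLLOW(S) = {$, d}; in A::=Q Q A (occurrence 1), Q is followed by Q A with FIRST {d, e}; in A::=Q Q A (occurrence 2), Q is followed by A with FIRST {d, e}; in P::=Q S d, Q is followed by S d with FIRST {d, e}. Thus FOLLOW(Q) = {$, d, e}.
FOLLOW(P): in Q::=P e P d (occurrence 1), P is followed by e P d with FIRST {e}; in Q::=P e P d (occurrence 2), P is followed by d with FIRST {d}; in Q::=d P, the suffix after P is empty, so FOLLOW(P) ⊇ FOLLOW(Q) = {$, d, e}. Thus FOLLOW(P) = {$, d, e}.
FOLLOW(A): in G::=A e d d, A is followed by e d d with FIRST {e}; in A::=Q Q A, the suffix after A is empty (adds nothing new); in P::=A, the suffix after A is empty, so FOLLOW(A) ⊇ FOLLOW(P) = {$, d, e}. Thus FOLLOW(A) = {$, d, e}.

{$, d, e}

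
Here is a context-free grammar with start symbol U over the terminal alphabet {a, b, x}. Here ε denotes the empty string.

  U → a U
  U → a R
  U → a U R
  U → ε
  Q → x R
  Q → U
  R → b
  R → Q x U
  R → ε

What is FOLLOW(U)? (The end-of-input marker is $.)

FIRST(U) = {ε, a}
FIRST(Q) = {ε, a, x}  (via U)
FIRST(R) = {ε, a, b, x}  (via Q x U)
FOLLOW(U) includes $ since U is the start symbol.
FOLLOW(Q): in R→Q x U, Q is followed by x U with FIRST {x}. Thus FOLLOW(Q) = {x}.
FOLLOW(U): in U→a U, the suffix after U is empty (adds nothing new); in U→a U R, U is followed by R with FIRST {ε, a, b, x}; in U→a U R, the suffix after U is nullable (adds nothing new); in Q→U, the suffix after U is empty, so FOLLOW(U) ⊇ FOLLOW(Q) = {x}; in R→Q x U, the suffix after U is empty, so FOLLOW(U) ⊇ FOLLOW(R) = {$, a, b, x}. Thus FOLLOW(U) = {$, a, b, x}.
FOLLOW(R): in U→a R, the suffix after R is empty, so FOLLOW(R) ⊇ FOLLOW(U) = {$, a, b, x}; in U→a U R, the suffix after R is empty, so FOLLOW(R) ⊇ FOLLOW(U) = {$, a, b, x}; in Q→x R, the suffix after R is empty, so FOLLOW(R) ⊇ FOLLOW(Q) = {x}. Thus FOLLOW(R) = {$, a, b, x}.

{$, a, b, x}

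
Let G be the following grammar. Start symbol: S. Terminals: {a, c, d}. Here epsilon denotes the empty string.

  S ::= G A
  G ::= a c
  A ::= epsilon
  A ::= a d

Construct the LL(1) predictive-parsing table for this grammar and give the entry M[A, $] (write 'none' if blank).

FIRST(G) = {a}
FIRST(A) = {epsilon, a}
FIRST(S) = {a}  (via G A)
FOLLOW(S) includes $ since S is the start symbol.
FOLLOW(S): S appears on no right-hand side. Thus FOLLOW(S) = {$}.
FOLLOW(A): in S::=G A, the suffix after A is empty, so FOLLOW(A) ⊇ FOLLOW(S) = {$}. Thus FOLLOW(A) = {$}.
For A ::= epsilon: FIRST(epsilon) = {epsilon}, so it goes in M[A, t] for t ∈ {}; since epsilon ∈ FIRST, also for every t ∈ FOLLOW(A) = {$}.
For A ::= a d: FIRST(a d) = {a}, so it goes in M[A, t] for t ∈ {a}.

A ::= epsilon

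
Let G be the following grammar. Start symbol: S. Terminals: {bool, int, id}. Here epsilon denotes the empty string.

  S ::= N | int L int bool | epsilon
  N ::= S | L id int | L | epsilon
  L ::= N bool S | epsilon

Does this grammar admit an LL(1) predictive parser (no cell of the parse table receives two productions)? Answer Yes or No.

FIRST(S) = {epsilon, bool, id, int}
FIRST(N) = {epsilon, bool, id, int}
FIRST(L) = {epsilon, bool, id, int}
FOLLOW(S) = {$, bool, id, int}
FOLLOW(N) = {$, bool, id, int}
FOLLOW(L) = {$, bool, id, int}
Cell M[L, bool] receives both L ::= N bool S and L ::= epsilon — the grammar is not LL(1).

No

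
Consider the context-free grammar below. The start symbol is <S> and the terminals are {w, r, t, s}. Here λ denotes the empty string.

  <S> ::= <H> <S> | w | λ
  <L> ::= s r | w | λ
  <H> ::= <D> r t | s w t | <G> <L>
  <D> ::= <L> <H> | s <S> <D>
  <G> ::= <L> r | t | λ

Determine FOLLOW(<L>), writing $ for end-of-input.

FIRST(<L>) = {λ, s, w}
FIRST(<G>) = {λ, r, s, t, w}  (via <L> r)
FIRST(<S>) = {λ, r, s, t, w}  (via <H> <S>)
FIRST(<H>) = {λ, r, s, t, w}  (via <D> r t, <G> <L>)
FIRST(<D>) = {λ, r, s, t, w}  (via <L> <H>)
FOLLOW(<S>) includes $ since <S> is the start symbol.
FOLLOW(<D>): in <H>::=<D> r t, <D> is followed by r t with FIRST {r}; in <D>::=s <S> <D>, the suffix after <D> is empty (adds nothing new). Thus FOLLOW(<D>) = {r}.
FOLLOW(<S>): in <S>::=<H> <S>, the suffix after <S> is empty (adds nothing new); in <D>::=s <S> <D>, <S> is followed by <D> with FIRST {λ, r, s, t, w}; in <D>::=s <S> <D>, the suffix after <S> is nullable, so FOLLOW(<S>) ⊇ FOLLOW(<D>) = {r}. Thus FOLLOW(<S>) = {$, r, s, t, w}.
FOLLOW(<H>): in <S>::=<H> <S>, <H> is followed by <S> with FIRST {λ, r, s, t, w}; in <S>::=<H> <S>, the suffix after <H> is nullable, so FOLLOW(<H>) ⊇ FOLLOW(<S>) = {$, r, s, t, w}; in <D>::=<L> <H>, the suffix after <H> is empty, so FOLLOW(<H>) ⊇ FOLLOW(<D>) = {r}. Thus FOLLOW(<H>) = {$, r, s, t, w}.
FOLLOW(<L>): in <H>::=<G> <L>, the suffix after <L> is empty, so FOLLOW(<L>) ⊇ FOLLOW(<H>) = {$, r, s, t, w}; in <D>::=<L> <H>, <L> is followed by <H> with FIRST {λ, r, s, t, w}; in <D>::=<L> <H>, the suffix after <L> is nullable, so FOLLOW(<L>) ⊇ FOLLOW(<D>) = {r}; in <G>::=<L> r, <L> is followed by r with FIRST {r}. Thus FOLLOW(<L>) = {$, r, s, t, w}.
FOLLOW(<G>): in <H>::=<G> <L>, <G> is followed by <L> with FIRST {λ, s, w}; in <H>::=<G> <L>, the suffix after <G> is nullable, so FOLLOW(<G>) ⊇ FOLLOW(<H>) = {$, r, s, t, w}. Thus FOLLOW(<G>) = {$, r, s, t, w}.

{$, r, s, t, w}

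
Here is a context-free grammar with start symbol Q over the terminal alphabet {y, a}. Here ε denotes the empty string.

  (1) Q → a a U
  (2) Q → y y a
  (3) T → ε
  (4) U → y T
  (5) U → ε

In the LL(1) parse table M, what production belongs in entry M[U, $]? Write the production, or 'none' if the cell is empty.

U → ε

FIRST(Q) = {a, y}
FIRST(T) = {ε}
FIRST(U) = {ε, y}
FOLLOW(Q) includes $ since Q is the start symbol.
FOLLOW(Q): Q appears on no right-hand side. Thus FOLLOW(Q) = {$}.
FOLLOW(U): in Q→a a U, the suffix after U is empty, so FOLLOW(U) ⊇ FOLLOW(Q) = {$}. Thus FOLLOW(U) = {$}.
For U → y T: FIRST(y T) = {y}, so it goes in M[U, t] for t ∈ {y}.
For U → ε: FIRST(ε) = {ε}, so it goes in M[U, t] for t ∈ {}; since ε ∈ FIRST, also for every t ∈ FOLLOW(U) = {$}.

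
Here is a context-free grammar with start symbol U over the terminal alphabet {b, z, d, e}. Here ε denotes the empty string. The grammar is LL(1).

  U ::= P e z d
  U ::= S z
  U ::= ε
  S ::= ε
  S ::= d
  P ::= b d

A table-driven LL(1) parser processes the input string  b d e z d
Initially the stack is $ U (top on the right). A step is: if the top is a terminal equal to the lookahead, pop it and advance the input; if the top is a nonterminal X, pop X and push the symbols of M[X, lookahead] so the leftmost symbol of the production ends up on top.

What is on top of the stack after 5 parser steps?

z

step 1: stack=$ U  input=b d e z d $  — expand U ::= P e z d
step 2: stack=$ d z e P  input=b d e z d $  — expand P ::= b d
step 3: stack=$ d z e d b  input=b d e z d $  — match b
step 4: stack=$ d z e d  input=d e z d $  — match d
step 5: stack=$ d z e  input=e z d $  — match e
Stack after step 5: $ d z (top = z).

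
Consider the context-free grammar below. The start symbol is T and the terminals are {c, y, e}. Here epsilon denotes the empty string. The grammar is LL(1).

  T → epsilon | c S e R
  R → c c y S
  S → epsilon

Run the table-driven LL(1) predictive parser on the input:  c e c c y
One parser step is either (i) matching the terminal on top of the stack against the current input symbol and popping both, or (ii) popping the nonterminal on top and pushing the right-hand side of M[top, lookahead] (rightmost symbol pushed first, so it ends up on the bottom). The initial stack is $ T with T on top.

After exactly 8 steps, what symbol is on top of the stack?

     Stack      Input        Action
  1  $ T        c e c c y $  expand T → c S e R
  2  $ R e S c  c e c c y $  match c
  3  $ R e S    e c c y $    expand S → epsilon
  4  $ R e      e c c y $    match e
  5  $ R        c c y $      expand R → c c y S
  6  $ S y c c  c c y $      match c
  7  $ S y c    c y $        match c
  8  $ S y      y $          match y
Stack after step 8: $ S (top = S).

S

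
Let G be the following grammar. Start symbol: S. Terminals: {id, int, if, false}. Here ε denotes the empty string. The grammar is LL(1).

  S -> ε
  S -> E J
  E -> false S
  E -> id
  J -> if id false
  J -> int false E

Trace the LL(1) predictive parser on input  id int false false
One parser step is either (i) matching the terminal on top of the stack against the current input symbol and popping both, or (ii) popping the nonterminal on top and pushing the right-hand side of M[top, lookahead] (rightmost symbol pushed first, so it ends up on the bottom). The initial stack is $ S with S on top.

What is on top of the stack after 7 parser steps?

false

     Stack          Input                 Action
  1  $ S            id int false false $  expand S -> E J
  2  $ J E          id int false false $  expand E -> id
  3  $ J id         id int false false $  match id
  4  $ J            int false false $     expand J -> int false E
  5  $ E false int  int false false $     match int
  6  $ E false      false false $         match false
  7  $ E            false $               expand E -> false S
Stack after step 7: $ S false (top = false).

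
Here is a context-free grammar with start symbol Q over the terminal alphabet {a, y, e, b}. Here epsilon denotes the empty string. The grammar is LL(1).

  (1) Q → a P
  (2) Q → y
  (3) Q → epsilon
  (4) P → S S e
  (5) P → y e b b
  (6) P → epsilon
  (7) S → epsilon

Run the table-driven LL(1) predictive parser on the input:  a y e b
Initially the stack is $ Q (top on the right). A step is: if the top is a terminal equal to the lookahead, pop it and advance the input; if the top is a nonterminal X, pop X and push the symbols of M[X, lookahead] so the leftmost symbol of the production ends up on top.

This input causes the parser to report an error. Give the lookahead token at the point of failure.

$

     Stack      Input      Action
  1  $ Q        a y e b $  expand Q → a P
  2  $ P a      a y e b $  match a
  3  $ P        y e b $    expand P → y e b b
  4  $ b b e y  y e b $    match y
  5  $ b b e    e b $      match e
  6  $ b b      b $        match b
  7  $ b        $          error: top is terminal b but lookahead is $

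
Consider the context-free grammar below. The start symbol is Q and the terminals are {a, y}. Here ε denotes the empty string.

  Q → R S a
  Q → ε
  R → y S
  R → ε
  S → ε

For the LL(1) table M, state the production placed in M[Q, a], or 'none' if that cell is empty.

FIRST(R): from R→y S we get {y}; from R→ε we get {ε}. So FIRST(R) = {ε, y}.
FIRST(S): from S→ε we get {ε}. So FIRST(S) = {ε}.
FIRST(Q): from Q→R S a we get {a, y}; from Q→ε we get {ε}. So FIRST(Q) = {ε, a, y}.
FOLLOW(Q) includes $ since Q is the start symbol.
FOLLOW(Q): Q appears on no right-hand side. Thus FOLLOW(Q) = {$}.
For Q → R S a: FIRST(R S a) = {a, y}, so it goes in M[Q, t] for t ∈ {a, y}.
For Q → ε: FIRST(ε) = {ε}, so it goes in M[Q, t] for t ∈ {}; since ε ∈ FIRST, also for every t ∈ FOLLOW(Q) = {$}.

Q → R S a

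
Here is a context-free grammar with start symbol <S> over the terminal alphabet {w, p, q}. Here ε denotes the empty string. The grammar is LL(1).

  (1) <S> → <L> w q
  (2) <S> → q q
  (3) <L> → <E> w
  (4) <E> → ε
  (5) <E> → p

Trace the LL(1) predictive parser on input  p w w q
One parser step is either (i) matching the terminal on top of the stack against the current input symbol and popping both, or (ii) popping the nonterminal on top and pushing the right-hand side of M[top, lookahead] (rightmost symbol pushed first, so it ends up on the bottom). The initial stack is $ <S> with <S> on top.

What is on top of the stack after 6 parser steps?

q

step 1: stack=$ <S>  input=p w w q $  — expand <S> → <L> w q
step 2: stack=$ q w <L>  input=p w w q $  — expand <L> → <E> w
step 3: stack=$ q w w <E>  input=p w w q $  — expand <E> → p
step 4: stack=$ q w w p  input=p w w q $  — match p
step 5: stack=$ q w w  input=w w q $  — match w
step 6: stack=$ q w  input=w q $  — match w
Stack after step 6: $ q (top = q).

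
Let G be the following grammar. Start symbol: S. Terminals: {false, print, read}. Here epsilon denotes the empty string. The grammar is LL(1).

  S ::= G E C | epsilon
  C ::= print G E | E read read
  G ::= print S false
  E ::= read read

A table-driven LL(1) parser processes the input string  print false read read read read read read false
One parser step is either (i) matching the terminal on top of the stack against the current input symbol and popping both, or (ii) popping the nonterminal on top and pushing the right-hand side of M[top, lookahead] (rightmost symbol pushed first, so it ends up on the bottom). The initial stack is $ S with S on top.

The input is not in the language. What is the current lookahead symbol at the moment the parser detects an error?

step 1: stack=$ S  input=print false read read read read read read false $  — expand S ::= G E C
step 2: stack=$ C E G  input=print false read read read read read read false $  — expand G ::= print S false
step 3: stack=$ C E false S print  input=print false read read read read read read false $  — match print
step 4: stack=$ C E false S  input=false read read read read read read false $  — expand S ::= epsilon
step 5: stack=$ C E false  input=false read read read read read read false $  — match false
step 6: stack=$ C E  input=read read read read read read false $  — expand E ::= read read
step 7: stack=$ C read read  input=read read read read read read false $  — match read
step 8: stack=$ C read  input=read read read read read false $  — match read
step 9: stack=$ C  input=read read read read false $  — expand C ::= E read read
step 10: stack=$ read read E  input=read read read read false $  — expand E ::= read read
step 11: stack=$ read read read read  input=read read read read false $  — match read
step 12: stack=$ read read read  input=read read read false $  — match read
step 13: stack=$ read read  input=read read false $  — match read
step 14: stack=$ read  input=read false $  — match read
step 15: stack=$  input=false $  — error: stack empty but input remains

false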